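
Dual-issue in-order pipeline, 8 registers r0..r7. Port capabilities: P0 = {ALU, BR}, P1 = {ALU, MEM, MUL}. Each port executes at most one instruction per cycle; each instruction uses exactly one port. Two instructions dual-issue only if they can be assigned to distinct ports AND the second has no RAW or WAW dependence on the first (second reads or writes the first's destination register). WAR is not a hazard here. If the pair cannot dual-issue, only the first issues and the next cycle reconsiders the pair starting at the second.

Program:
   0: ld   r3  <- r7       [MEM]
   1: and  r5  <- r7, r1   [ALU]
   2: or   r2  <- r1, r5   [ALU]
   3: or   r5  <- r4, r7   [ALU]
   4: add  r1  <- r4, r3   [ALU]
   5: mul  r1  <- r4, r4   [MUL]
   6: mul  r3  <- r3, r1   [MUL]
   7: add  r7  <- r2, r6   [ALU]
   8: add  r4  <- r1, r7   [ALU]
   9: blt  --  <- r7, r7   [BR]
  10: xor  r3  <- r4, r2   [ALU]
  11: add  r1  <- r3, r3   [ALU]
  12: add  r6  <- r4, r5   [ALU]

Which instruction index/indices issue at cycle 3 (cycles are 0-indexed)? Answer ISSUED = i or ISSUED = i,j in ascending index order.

ISSUED = 5

c0: i0+i1 ld+and  pair
c1: i2+i3 or+or  pair
c2: i4 add  WAW r1
c3: i5 mul  no-port MUL/MUL
c4: i6+i7 mul+add  pair
c5: i8+i9 add+blt  pair
c6: i10 xor  RAW r3
c7: i11+i12 add+add  pair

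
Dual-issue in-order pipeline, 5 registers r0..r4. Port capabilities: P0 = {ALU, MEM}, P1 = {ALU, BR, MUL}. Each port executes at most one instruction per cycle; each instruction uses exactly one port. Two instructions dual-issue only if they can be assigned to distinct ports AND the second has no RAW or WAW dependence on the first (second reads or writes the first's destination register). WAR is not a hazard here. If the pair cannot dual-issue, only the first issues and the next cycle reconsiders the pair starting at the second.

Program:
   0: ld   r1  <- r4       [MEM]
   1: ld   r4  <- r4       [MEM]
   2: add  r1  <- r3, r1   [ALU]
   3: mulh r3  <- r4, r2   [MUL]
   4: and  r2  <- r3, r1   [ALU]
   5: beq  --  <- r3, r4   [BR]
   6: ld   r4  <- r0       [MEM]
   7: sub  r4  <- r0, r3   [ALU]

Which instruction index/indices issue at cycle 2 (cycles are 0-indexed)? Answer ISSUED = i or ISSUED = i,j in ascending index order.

0. ld.MEM @i0  | no-port MEM/MEM
1. ld.MEM;add.ALU @i1+i2  | 2-wide
2. mulh.MUL @i3  | RAW r3
3. and.ALU;beq.BR @i4+i5  | 2-wide
4. ld.MEM @i6  | WAW r4
5. sub.ALU @i7  | tail

ISSUED = 3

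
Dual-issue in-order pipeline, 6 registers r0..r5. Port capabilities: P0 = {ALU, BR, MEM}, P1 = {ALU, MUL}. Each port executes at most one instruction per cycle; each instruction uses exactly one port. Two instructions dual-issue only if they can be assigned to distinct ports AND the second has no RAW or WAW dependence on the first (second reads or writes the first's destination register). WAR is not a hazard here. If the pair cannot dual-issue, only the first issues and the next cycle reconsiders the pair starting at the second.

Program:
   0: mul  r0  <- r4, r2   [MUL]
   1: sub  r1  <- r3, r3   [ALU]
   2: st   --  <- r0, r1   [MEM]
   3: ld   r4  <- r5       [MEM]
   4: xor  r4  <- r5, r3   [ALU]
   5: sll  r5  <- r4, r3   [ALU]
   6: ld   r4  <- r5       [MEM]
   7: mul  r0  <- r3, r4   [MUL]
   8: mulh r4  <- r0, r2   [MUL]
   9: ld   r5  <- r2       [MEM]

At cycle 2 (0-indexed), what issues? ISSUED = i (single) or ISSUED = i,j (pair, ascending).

  cy0 -> i0&i1 (mul.MUL/sub.ALU) dual
  cy1 -> i2 (st.MEM) no-port MEM/MEM
  cy2 -> i3 (ld.MEM) WAW r4
  cy3 -> i4 (xor.ALU) RAW r4
  cy4 -> i5 (sll.ALU) RAW r5
  cy5 -> i6 (ld.MEM) RAW r4
  cy6 -> i7 (mul.MUL) no-port MUL/MUL
  cy7 -> i8&i9 (mulh.MUL/ld.MEM) dual

ISSUED = 3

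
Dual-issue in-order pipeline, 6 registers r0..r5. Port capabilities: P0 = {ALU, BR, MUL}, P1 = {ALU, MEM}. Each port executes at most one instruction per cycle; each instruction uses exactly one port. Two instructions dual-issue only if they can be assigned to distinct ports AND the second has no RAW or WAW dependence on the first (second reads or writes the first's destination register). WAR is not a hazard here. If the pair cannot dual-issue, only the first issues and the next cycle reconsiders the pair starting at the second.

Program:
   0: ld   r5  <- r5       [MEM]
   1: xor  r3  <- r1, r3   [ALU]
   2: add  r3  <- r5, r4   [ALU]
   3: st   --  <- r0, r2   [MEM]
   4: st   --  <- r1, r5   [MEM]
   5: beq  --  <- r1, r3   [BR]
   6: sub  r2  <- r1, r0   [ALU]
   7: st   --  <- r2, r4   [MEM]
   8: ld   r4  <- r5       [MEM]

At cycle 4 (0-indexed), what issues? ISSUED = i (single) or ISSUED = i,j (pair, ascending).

[0] i0+i1  ld.MEM;xor.ALU  -- dual
[1] i2+i3  add.ALU;st.MEM  -- dual
[2] i4+i5  st.MEM;beq.BR  -- dual
[3] i6  sub.ALU  -- RAW r2
[4] i7  st.MEM  -- no-port MEM/MEM
[5] i8  ld.MEM  -- tail

ISSUED = 7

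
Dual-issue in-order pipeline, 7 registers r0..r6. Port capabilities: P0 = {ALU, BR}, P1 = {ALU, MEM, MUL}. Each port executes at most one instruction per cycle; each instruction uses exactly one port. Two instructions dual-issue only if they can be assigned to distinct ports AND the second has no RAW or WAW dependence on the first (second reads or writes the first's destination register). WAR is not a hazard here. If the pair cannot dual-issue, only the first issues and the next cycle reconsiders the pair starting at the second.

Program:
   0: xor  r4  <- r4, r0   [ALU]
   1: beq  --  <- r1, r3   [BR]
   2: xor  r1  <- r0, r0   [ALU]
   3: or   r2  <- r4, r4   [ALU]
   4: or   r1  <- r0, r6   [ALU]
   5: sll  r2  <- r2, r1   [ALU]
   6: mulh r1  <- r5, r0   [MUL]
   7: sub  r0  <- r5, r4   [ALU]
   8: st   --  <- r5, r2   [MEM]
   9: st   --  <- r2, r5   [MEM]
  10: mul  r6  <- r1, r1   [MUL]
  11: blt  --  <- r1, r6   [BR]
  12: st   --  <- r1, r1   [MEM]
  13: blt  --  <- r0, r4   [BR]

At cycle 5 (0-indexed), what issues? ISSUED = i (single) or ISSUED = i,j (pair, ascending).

#0 head=0: xor+beq i0,i1 2-wide
#1 head=2: xor+or i2,i3 2-wide
#2 head=4: or i4 RAW r1
#3 head=5: sll+mulh i5,i6 2-wide
#4 head=7: sub+st i7,i8 2-wide
#5 head=9: st i9 no-port MEM/MUL
#6 head=10: mul i10 RAW r6
#7 head=11: blt+st i11,i12 2-wide
#8 head=13: blt i13 tail

ISSUED = 9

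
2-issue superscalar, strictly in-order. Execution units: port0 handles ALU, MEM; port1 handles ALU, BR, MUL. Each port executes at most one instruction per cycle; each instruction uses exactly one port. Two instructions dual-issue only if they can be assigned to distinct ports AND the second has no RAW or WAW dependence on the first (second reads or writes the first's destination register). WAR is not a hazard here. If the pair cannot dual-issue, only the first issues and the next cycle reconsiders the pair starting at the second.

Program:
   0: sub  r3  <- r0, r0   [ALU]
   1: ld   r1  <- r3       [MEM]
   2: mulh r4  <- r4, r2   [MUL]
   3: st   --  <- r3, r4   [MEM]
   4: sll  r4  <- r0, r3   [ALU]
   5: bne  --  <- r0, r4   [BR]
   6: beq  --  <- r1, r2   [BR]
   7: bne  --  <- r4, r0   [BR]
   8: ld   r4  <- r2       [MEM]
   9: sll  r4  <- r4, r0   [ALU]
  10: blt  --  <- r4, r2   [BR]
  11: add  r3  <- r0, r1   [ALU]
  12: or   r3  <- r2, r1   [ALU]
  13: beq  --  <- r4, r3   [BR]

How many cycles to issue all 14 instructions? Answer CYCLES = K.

[0] i0  sub  -- RAW r3
[1] i1,i2  ld/mulh  -- 2-wide
[2] i3,i4  st/sll  -- 2-wide
[3] i5  bne  -- no-port BR/BR
[4] i6  beq  -- no-port BR/BR
[5] i7,i8  bne/ld  -- 2-wide
[6] i9  sll  -- RAW r4
[7] i10,i11  blt/add  -- 2-wide
[8] i12  or  -- RAW r3
[9] i13  beq  -- tail

CYCLES = 10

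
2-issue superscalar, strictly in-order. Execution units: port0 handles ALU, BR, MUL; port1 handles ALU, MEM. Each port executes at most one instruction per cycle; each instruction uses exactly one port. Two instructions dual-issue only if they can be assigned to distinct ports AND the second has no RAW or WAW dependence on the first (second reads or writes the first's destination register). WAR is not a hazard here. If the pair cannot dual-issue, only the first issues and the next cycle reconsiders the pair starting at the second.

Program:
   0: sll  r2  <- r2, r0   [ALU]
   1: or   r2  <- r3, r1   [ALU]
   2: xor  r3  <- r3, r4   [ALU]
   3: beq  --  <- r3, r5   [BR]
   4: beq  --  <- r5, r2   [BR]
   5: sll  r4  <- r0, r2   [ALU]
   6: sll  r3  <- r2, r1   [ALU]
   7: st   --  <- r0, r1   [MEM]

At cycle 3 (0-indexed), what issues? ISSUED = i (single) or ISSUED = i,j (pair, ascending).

ISSUED = 4,5

t=0 i0:sll.ALU ; WAW r2
t=1 i1+i2:or.ALU xor.ALU ; 2-wide
t=2 i3:beq.BR ; no-port BR/BR
t=3 i4+i5:beq.BR sll.ALU ; 2-wide
t=4 i6+i7:sll.ALU st.MEM ; 2-wide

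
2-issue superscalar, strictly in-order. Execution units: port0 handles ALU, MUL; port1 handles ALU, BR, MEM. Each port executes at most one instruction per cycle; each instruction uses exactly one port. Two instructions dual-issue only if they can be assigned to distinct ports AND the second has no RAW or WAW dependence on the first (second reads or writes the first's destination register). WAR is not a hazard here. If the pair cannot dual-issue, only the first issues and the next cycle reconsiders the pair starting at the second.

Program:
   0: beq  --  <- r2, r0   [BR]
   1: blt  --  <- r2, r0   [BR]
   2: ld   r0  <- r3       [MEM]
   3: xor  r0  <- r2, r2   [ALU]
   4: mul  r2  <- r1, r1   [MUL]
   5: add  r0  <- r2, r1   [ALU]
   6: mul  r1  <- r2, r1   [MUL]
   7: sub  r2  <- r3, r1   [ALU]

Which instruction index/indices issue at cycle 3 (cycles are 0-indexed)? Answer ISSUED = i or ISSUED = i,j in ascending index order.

ISSUED = 3,4

0. beq.BR @i0  | no-port BR/BR
1. blt.BR @i1  | no-port BR/MEM
2. ld.MEM @i2  | WAW r0
3. xor.ALU+mul.MUL @i3&i4  | dual
4. add.ALU+mul.MUL @i5&i6  | dual
5. sub.ALU @i7  | tail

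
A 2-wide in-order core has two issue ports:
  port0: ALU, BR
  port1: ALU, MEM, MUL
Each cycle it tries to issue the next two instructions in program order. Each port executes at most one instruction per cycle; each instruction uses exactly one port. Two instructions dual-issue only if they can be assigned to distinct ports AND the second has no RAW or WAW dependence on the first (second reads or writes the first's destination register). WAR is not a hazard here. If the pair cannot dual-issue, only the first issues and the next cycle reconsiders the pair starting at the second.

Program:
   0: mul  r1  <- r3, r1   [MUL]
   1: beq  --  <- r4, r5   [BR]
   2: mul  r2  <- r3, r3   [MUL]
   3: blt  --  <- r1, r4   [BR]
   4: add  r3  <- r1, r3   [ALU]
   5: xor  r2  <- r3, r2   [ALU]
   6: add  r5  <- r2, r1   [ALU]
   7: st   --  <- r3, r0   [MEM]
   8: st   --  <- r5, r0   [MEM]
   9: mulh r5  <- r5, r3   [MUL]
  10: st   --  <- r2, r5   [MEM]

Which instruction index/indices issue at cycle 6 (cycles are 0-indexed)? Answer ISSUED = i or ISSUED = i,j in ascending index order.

0. mul.MUL;beq.BR @i0,i1  | 2-wide
1. mul.MUL;blt.BR @i2,i3  | 2-wide
2. add.ALU @i4  | RAW r3
3. xor.ALU @i5  | RAW r2
4. add.ALU;st.MEM @i6,i7  | 2-wide
5. st.MEM @i8  | no-port MEM/MUL
6. mulh.MUL @i9  | no-port MUL/MEM
7. st.MEM @i10  | tail

ISSUED = 9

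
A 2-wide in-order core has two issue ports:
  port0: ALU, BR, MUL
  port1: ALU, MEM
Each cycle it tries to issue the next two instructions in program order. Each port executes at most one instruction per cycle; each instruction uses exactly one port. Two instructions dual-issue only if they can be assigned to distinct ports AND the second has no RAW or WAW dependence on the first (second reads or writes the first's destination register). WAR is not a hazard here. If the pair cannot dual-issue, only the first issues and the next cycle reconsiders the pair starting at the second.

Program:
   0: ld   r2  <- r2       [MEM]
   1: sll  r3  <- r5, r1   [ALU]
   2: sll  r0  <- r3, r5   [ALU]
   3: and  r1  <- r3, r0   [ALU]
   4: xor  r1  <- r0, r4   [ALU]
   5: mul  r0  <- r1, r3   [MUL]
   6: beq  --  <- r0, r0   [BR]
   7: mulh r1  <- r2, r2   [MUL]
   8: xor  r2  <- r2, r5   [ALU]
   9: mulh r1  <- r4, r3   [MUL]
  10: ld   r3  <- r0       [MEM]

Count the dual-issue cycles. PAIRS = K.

c0: i0,i1 ld/sll  2-wide
c1: i2 sll  RAW r0
c2: i3 and  WAW r1
c3: i4 xor  RAW r1
c4: i5 mul  no-port MUL/BR
c5: i6 beq  no-port BR/MUL
c6: i7,i8 mulh/xor  2-wide
c7: i9,i10 mulh/ld  2-wide

PAIRS = 3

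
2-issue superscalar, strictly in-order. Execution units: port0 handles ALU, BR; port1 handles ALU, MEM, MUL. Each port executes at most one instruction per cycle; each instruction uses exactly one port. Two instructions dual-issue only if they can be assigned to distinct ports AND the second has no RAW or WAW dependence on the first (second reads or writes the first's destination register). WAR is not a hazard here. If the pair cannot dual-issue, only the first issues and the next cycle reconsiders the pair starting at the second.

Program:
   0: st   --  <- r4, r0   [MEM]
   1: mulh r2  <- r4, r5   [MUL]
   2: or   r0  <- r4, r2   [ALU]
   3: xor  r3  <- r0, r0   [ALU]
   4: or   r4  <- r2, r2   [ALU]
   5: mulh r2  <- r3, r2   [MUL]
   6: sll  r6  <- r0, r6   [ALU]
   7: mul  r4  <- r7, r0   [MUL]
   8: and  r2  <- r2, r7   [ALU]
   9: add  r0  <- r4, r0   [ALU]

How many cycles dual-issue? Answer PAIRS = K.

  cy0 -> i0 (st.MEM) no-port MEM/MUL
  cy1 -> i1 (mulh.MUL) RAW r2
  cy2 -> i2 (or.ALU) RAW r0
  cy3 -> i3/i4 (xor.ALU+or.ALU) pair
  cy4 -> i5/i6 (mulh.MUL+sll.ALU) pair
  cy5 -> i7/i8 (mul.MUL+and.ALU) pair
  cy6 -> i9 (add.ALU) tail

PAIRS = 3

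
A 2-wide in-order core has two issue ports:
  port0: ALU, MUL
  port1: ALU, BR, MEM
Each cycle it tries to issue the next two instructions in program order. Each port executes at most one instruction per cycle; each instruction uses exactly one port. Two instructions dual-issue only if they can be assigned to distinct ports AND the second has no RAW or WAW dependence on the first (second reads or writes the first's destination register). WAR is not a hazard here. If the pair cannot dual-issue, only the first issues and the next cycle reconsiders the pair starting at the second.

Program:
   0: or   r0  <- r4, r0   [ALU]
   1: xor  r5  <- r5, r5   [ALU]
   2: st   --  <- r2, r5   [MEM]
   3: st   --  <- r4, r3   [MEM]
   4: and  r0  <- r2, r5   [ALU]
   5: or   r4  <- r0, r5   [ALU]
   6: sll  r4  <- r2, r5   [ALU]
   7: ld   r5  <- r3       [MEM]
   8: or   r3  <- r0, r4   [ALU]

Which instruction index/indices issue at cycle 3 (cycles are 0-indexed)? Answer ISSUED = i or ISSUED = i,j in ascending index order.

ISSUED = 5

0. or.ALU;xor.ALU @i0+i1  | dual
1. st.MEM @i2  | no-port MEM/MEM
2. st.MEM;and.ALU @i3+i4  | dual
3. or.ALU @i5  | WAW r4
4. sll.ALU;ld.MEM @i6+i7  | dual
5. or.ALU @i8  | tail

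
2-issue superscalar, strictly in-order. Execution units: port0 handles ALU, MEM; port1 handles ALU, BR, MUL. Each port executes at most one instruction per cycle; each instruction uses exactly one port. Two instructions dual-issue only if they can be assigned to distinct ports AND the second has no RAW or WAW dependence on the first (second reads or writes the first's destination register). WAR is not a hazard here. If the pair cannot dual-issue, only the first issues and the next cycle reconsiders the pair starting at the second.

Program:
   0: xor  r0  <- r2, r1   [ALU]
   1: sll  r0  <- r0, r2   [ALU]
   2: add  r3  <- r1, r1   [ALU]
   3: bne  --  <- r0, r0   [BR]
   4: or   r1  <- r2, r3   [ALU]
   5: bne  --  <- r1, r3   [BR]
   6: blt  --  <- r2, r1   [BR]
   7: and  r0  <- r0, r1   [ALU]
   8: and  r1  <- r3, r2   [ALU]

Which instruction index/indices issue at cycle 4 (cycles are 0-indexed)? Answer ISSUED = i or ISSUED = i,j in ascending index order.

t=0 i0:xor ; RAW+WAW r0
t=1 i1&i2:sll+add ; dual
t=2 i3&i4:bne+or ; dual
t=3 i5:bne ; no-port BR/BR
t=4 i6&i7:blt+and ; dual
t=5 i8:and ; tail

ISSUED = 6,7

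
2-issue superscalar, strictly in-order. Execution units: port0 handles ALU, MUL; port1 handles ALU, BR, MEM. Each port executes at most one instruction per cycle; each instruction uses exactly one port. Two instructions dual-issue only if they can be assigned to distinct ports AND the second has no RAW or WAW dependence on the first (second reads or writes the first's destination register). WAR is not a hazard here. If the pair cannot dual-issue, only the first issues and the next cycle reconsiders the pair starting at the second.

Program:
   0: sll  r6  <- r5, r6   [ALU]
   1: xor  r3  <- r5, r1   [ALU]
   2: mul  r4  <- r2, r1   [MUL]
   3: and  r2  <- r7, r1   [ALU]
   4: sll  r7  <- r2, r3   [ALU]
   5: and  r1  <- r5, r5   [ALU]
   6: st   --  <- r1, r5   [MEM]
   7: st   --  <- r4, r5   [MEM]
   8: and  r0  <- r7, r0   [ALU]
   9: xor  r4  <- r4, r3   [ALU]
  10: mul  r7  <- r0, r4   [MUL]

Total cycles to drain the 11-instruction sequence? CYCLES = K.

CYCLES = 7

t=0 i0/i1:sll.ALU+xor.ALU ; dual
t=1 i2/i3:mul.MUL+and.ALU ; dual
t=2 i4/i5:sll.ALU+and.ALU ; dual
t=3 i6:st.MEM ; no-port MEM/MEM
t=4 i7/i8:st.MEM+and.ALU ; dual
t=5 i9:xor.ALU ; RAW r4
t=6 i10:mul.MUL ; tail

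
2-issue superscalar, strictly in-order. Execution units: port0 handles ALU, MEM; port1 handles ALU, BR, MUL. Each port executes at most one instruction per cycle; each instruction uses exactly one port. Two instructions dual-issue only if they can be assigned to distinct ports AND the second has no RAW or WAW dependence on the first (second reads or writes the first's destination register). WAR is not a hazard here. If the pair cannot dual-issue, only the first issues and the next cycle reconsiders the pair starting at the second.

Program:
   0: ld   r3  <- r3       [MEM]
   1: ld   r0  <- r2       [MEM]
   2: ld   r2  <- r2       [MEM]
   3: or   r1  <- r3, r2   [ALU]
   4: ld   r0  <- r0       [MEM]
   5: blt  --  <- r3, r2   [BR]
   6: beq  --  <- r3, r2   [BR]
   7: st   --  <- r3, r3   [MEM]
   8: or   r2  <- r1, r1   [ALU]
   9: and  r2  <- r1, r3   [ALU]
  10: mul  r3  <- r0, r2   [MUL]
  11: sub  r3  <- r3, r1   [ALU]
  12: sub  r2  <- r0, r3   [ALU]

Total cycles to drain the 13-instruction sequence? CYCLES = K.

t=0 i0:ld.MEM ; no-port MEM/MEM
t=1 i1:ld.MEM ; no-port MEM/MEM
t=2 i2:ld.MEM ; RAW r2
t=3 i3+i4:or.ALU/ld.MEM ; pair
t=4 i5:blt.BR ; no-port BR/BR
t=5 i6+i7:beq.BR/st.MEM ; pair
t=6 i8:or.ALU ; WAW r2
t=7 i9:and.ALU ; RAW r2
t=8 i10:mul.MUL ; RAW+WAW r3
t=9 i11:sub.ALU ; RAW r3
t=10 i12:sub.ALU ; tail

CYCLES = 11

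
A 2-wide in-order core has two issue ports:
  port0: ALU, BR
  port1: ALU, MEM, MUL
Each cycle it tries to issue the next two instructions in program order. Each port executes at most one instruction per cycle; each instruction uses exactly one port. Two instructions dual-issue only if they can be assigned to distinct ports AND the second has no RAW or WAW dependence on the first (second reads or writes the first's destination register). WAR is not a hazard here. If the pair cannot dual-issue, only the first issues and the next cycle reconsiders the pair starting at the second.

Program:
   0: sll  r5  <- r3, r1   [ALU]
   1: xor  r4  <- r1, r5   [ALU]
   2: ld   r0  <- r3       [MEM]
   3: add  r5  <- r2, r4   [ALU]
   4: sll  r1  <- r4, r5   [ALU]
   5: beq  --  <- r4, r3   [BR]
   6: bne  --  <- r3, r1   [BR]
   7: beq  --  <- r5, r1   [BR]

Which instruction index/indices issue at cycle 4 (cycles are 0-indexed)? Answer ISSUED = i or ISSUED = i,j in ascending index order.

c0: i0 sll  RAW r5
c1: i1+i2 xor ld  2-wide
c2: i3 add  RAW r5
c3: i4+i5 sll beq  2-wide
c4: i6 bne  no-port BR/BR
c5: i7 beq  tail

ISSUED = 6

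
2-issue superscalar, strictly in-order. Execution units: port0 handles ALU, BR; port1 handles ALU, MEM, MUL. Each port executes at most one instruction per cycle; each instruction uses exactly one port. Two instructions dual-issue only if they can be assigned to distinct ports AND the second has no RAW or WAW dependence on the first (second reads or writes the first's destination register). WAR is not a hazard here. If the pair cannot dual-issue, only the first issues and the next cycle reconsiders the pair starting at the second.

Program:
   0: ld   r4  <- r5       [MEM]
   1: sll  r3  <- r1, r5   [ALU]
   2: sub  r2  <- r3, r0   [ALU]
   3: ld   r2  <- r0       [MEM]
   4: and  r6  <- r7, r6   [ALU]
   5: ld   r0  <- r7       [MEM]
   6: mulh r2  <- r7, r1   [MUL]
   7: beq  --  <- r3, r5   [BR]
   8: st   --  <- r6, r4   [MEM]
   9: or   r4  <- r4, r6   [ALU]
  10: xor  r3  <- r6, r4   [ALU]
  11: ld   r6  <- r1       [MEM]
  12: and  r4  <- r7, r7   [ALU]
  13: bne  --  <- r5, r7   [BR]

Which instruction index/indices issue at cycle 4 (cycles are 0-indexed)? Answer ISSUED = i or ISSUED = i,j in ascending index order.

ISSUED = 6,7

c0: i0+i1 ld sll  pair
c1: i2 sub  WAW r2
c2: i3+i4 ld and  pair
c3: i5 ld  no-port MEM/MUL
c4: i6+i7 mulh beq  pair
c5: i8+i9 st or  pair
c6: i10+i11 xor ld  pair
c7: i12+i13 and bne  pair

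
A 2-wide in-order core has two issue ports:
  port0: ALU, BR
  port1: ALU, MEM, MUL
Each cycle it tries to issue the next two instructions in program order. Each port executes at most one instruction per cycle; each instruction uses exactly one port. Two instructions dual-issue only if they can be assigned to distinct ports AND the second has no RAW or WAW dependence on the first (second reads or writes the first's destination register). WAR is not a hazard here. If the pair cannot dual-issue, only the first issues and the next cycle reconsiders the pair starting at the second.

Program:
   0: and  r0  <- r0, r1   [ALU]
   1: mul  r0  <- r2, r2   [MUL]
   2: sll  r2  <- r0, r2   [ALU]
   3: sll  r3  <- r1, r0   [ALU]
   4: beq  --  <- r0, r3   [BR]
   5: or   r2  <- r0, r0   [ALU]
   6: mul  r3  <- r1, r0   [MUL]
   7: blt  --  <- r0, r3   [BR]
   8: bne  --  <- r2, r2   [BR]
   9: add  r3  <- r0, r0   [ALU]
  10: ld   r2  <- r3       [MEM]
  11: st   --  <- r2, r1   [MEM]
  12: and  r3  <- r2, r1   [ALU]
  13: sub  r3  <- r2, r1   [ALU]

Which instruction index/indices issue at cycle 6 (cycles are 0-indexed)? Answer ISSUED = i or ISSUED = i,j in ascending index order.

t=0 i0:and.ALU ; WAW r0
t=1 i1:mul.MUL ; RAW r0
t=2 i2+i3:sll.ALU+sll.ALU ; 2-wide
t=3 i4+i5:beq.BR+or.ALU ; 2-wide
t=4 i6:mul.MUL ; RAW r3
t=5 i7:blt.BR ; no-port BR/BR
t=6 i8+i9:bne.BR+add.ALU ; 2-wide
t=7 i10:ld.MEM ; no-port MEM/MEM
t=8 i11+i12:st.MEM+and.ALU ; 2-wide
t=9 i13:sub.ALU ; tail

ISSUED = 8,9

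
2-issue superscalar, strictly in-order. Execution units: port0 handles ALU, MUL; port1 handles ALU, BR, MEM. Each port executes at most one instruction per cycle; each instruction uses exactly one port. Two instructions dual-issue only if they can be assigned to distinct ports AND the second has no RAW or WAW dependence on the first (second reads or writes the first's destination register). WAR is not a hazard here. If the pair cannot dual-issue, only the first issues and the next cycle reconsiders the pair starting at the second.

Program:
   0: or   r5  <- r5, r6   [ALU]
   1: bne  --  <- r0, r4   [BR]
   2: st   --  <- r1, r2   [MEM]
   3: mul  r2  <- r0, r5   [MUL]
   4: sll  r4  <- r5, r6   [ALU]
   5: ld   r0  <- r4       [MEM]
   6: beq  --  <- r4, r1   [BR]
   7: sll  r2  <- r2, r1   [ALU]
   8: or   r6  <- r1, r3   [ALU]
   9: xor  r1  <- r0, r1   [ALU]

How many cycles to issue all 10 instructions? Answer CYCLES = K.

CYCLES = 6

#0 head=0: or bne i0/i1 dual
#1 head=2: st mul i2/i3 dual
#2 head=4: sll i4 RAW r4
#3 head=5: ld i5 no-port MEM/BR
#4 head=6: beq sll i6/i7 dual
#5 head=8: or xor i8/i9 dual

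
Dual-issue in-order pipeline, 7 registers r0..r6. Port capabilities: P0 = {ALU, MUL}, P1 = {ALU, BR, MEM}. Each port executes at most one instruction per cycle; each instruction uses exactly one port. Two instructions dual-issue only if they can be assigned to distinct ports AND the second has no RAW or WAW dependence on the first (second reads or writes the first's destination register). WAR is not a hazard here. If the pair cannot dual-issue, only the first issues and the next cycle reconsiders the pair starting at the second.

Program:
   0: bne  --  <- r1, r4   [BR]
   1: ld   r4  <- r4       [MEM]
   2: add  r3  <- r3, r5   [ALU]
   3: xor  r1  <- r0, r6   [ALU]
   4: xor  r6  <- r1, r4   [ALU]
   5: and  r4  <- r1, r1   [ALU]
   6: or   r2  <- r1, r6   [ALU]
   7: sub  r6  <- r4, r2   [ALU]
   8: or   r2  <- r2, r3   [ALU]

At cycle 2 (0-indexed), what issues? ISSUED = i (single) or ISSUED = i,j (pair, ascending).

ISSUED = 3

[0] i0  bne.BR  -- no-port BR/MEM
[1] i1/i2  ld.MEM;add.ALU  -- pair
[2] i3  xor.ALU  -- RAW r1
[3] i4/i5  xor.ALU;and.ALU  -- pair
[4] i6  or.ALU  -- RAW r2
[5] i7/i8  sub.ALU;or.ALU  -- pair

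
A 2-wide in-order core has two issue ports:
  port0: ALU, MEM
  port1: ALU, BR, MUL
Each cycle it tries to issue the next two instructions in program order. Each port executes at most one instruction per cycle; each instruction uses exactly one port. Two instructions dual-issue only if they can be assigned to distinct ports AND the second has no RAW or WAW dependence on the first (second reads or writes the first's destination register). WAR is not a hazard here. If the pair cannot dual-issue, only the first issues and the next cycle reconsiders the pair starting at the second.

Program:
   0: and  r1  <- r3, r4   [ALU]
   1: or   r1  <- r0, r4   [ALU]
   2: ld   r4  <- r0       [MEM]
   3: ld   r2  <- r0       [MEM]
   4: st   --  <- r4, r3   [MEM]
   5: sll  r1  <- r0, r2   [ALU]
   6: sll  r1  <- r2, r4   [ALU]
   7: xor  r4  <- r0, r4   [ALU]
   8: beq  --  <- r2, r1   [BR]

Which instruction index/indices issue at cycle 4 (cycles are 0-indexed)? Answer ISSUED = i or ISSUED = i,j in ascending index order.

[0] i0  and  -- WAW r1
[1] i1/i2  or;ld  -- 2-wide
[2] i3  ld  -- no-port MEM/MEM
[3] i4/i5  st;sll  -- 2-wide
[4] i6/i7  sll;xor  -- 2-wide
[5] i8  beq  -- tail

ISSUED = 6,7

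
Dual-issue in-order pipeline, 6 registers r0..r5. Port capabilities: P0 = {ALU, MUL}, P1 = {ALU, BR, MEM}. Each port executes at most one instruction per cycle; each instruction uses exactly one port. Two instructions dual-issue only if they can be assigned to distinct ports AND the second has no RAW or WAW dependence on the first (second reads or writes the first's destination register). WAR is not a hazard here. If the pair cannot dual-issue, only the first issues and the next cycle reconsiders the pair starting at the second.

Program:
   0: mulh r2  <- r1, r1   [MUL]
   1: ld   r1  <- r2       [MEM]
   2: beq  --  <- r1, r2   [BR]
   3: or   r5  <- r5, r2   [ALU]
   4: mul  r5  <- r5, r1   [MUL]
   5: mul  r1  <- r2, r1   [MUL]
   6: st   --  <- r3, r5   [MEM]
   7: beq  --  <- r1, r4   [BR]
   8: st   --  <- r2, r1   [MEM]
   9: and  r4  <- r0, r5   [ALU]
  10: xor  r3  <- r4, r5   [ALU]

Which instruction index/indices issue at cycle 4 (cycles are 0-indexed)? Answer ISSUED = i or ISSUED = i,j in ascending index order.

ISSUED = 5,6

c0: i0 mulh.MUL  RAW r2
c1: i1 ld.MEM  no-port MEM/BR
c2: i2/i3 beq.BR;or.ALU  2-wide
c3: i4 mul.MUL  no-port MUL/MUL
c4: i5/i6 mul.MUL;st.MEM  2-wide
c5: i7 beq.BR  no-port BR/MEM
c6: i8/i9 st.MEM;and.ALU  2-wide
c7: i10 xor.ALU  tail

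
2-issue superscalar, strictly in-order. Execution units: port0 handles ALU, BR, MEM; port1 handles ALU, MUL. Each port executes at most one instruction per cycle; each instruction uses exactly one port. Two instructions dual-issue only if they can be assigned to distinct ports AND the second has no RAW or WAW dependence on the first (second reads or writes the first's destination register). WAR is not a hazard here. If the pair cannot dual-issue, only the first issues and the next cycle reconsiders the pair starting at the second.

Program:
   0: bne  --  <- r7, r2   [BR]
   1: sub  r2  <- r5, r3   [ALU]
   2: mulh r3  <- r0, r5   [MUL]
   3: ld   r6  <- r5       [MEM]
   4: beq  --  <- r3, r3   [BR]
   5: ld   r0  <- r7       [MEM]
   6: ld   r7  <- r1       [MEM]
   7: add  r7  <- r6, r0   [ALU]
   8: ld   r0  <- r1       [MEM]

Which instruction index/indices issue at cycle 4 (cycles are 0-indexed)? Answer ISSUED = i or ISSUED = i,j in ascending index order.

#0 head=0: bne sub i0+i1 pair
#1 head=2: mulh ld i2+i3 pair
#2 head=4: beq i4 no-port BR/MEM
#3 head=5: ld i5 no-port MEM/MEM
#4 head=6: ld i6 WAW r7
#5 head=7: add ld i7+i8 pair

ISSUED = 6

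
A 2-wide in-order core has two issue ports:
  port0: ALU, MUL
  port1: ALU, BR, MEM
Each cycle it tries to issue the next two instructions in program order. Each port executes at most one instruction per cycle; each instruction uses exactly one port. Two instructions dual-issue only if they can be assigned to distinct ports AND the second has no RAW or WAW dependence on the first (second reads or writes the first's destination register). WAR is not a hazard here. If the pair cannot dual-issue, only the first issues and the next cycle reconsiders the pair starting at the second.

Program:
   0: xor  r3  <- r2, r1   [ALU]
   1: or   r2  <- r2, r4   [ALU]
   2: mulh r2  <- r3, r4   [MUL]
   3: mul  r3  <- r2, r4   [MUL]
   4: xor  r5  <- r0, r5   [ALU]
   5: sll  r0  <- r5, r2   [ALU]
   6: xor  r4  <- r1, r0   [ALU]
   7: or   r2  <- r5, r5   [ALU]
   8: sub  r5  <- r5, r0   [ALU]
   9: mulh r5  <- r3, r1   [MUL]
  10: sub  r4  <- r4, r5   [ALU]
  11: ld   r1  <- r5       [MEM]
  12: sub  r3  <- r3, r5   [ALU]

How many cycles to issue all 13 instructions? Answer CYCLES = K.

  cy0 -> i0,i1 (xor/or) 2-wide
  cy1 -> i2 (mulh) no-port MUL/MUL
  cy2 -> i3,i4 (mul/xor) 2-wide
  cy3 -> i5 (sll) RAW r0
  cy4 -> i6,i7 (xor/or) 2-wide
  cy5 -> i8 (sub) WAW r5
  cy6 -> i9 (mulh) RAW r5
  cy7 -> i10,i11 (sub/ld) 2-wide
  cy8 -> i12 (sub) tail

CYCLES = 9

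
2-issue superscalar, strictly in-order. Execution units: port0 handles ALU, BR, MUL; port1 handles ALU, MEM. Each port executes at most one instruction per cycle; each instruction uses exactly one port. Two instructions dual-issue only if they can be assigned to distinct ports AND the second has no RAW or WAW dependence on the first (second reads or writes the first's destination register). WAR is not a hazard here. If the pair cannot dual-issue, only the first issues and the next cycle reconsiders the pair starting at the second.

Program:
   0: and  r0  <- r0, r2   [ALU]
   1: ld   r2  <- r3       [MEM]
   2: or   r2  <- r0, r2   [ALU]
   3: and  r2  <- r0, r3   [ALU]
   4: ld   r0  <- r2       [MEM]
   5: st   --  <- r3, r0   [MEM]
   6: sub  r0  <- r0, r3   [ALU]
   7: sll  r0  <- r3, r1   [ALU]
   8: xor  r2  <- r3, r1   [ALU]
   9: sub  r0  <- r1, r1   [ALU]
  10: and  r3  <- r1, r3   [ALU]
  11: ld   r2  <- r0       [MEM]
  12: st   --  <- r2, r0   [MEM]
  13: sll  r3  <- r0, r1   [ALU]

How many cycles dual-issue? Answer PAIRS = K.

#0 head=0: and ld i0,i1 2-wide
#1 head=2: or i2 WAW r2
#2 head=3: and i3 RAW r2
#3 head=4: ld i4 no-port MEM/MEM
#4 head=5: st sub i5,i6 2-wide
#5 head=7: sll xor i7,i8 2-wide
#6 head=9: sub and i9,i10 2-wide
#7 head=11: ld i11 no-port MEM/MEM
#8 head=12: st sll i12,i13 2-wide

PAIRS = 5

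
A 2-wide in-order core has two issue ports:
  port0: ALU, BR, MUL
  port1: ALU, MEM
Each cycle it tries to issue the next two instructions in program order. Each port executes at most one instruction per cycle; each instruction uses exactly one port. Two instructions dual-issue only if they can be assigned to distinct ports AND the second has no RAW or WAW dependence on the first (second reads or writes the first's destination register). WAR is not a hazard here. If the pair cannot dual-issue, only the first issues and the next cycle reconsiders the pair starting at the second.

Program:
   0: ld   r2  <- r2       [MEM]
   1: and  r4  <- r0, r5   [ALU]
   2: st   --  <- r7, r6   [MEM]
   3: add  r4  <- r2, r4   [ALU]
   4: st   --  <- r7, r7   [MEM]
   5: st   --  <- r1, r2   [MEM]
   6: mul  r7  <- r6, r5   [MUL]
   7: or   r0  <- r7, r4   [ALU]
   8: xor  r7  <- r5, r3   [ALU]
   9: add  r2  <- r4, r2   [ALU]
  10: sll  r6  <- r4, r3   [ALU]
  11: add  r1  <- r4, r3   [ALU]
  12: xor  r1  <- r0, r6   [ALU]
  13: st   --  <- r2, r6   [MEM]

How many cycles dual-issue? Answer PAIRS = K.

PAIRS = 6

t=0 i0+i1:ld.MEM/and.ALU ; pair
t=1 i2+i3:st.MEM/add.ALU ; pair
t=2 i4:st.MEM ; no-port MEM/MEM
t=3 i5+i6:st.MEM/mul.MUL ; pair
t=4 i7+i8:or.ALU/xor.ALU ; pair
t=5 i9+i10:add.ALU/sll.ALU ; pair
t=6 i11:add.ALU ; WAW r1
t=7 i12+i13:xor.ALU/st.MEM ; pair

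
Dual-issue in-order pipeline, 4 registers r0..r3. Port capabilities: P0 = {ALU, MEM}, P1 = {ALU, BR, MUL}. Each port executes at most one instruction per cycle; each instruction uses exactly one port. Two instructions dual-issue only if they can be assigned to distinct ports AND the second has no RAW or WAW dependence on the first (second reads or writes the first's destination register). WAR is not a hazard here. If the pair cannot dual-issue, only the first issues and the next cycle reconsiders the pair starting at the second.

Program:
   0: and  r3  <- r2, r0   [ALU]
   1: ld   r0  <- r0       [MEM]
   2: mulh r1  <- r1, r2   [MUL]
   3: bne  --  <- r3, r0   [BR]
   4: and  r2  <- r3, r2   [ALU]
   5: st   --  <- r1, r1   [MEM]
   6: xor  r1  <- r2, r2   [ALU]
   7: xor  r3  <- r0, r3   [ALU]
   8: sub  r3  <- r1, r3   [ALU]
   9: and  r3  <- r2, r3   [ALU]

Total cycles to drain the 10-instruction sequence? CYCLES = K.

CYCLES = 7

#0 head=0: and.ALU ld.MEM i0,i1 2-wide
#1 head=2: mulh.MUL i2 no-port MUL/BR
#2 head=3: bne.BR and.ALU i3,i4 2-wide
#3 head=5: st.MEM xor.ALU i5,i6 2-wide
#4 head=7: xor.ALU i7 RAW+WAW r3
#5 head=8: sub.ALU i8 RAW+WAW r3
#6 head=9: and.ALU i9 tail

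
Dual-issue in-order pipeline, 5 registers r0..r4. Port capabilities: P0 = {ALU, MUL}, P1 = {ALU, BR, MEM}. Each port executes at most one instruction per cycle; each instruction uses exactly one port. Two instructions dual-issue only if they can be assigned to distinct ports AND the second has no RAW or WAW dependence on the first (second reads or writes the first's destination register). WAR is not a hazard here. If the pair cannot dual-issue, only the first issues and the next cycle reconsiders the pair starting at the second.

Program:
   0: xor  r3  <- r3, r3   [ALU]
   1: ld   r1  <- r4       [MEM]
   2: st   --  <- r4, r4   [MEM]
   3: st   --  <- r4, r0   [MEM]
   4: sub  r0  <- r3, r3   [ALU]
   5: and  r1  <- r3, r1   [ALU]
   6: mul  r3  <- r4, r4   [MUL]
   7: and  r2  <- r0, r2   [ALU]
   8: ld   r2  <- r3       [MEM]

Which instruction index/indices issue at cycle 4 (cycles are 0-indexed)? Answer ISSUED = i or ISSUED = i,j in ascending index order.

  cy0 -> i0&i1 (xor/ld) 2-wide
  cy1 -> i2 (st) no-port MEM/MEM
  cy2 -> i3&i4 (st/sub) 2-wide
  cy3 -> i5&i6 (and/mul) 2-wide
  cy4 -> i7 (and) WAW r2
  cy5 -> i8 (ld) tail

ISSUED = 7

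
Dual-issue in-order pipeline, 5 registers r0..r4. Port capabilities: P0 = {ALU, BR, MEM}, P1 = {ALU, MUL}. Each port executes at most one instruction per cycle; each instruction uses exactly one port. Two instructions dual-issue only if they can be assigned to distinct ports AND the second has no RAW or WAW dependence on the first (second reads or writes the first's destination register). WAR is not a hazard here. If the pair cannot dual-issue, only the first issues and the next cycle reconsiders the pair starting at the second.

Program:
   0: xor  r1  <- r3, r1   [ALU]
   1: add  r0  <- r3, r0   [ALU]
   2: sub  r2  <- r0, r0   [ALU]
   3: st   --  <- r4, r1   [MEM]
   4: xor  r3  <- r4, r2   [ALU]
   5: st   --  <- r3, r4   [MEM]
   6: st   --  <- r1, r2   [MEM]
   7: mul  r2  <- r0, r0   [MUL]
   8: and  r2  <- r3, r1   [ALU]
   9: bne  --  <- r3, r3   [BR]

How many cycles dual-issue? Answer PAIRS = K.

[0] i0/i1  xor.ALU/add.ALU  -- 2-wide
[1] i2/i3  sub.ALU/st.MEM  -- 2-wide
[2] i4  xor.ALU  -- RAW r3
[3] i5  st.MEM  -- no-port MEM/MEM
[4] i6/i7  st.MEM/mul.MUL  -- 2-wide
[5] i8/i9  and.ALU/bne.BR  -- 2-wide

PAIRS = 4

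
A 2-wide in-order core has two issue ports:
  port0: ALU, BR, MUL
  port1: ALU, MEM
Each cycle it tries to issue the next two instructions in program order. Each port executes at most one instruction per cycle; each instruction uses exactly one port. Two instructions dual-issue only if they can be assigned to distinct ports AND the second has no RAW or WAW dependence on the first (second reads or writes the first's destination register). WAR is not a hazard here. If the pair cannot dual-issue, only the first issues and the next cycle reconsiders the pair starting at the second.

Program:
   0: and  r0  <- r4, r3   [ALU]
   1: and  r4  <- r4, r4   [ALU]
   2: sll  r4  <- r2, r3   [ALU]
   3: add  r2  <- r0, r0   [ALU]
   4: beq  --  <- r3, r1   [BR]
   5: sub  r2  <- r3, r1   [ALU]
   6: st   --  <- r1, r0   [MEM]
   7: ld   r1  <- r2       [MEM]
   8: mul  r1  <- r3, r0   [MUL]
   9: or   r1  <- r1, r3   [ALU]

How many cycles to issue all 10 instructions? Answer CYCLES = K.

0. and.ALU+and.ALU @i0+i1  | dual
1. sll.ALU+add.ALU @i2+i3  | dual
2. beq.BR+sub.ALU @i4+i5  | dual
3. st.MEM @i6  | no-port MEM/MEM
4. ld.MEM @i7  | WAW r1
5. mul.MUL @i8  | RAW+WAW r1
6. or.ALU @i9  | tail

CYCLES = 7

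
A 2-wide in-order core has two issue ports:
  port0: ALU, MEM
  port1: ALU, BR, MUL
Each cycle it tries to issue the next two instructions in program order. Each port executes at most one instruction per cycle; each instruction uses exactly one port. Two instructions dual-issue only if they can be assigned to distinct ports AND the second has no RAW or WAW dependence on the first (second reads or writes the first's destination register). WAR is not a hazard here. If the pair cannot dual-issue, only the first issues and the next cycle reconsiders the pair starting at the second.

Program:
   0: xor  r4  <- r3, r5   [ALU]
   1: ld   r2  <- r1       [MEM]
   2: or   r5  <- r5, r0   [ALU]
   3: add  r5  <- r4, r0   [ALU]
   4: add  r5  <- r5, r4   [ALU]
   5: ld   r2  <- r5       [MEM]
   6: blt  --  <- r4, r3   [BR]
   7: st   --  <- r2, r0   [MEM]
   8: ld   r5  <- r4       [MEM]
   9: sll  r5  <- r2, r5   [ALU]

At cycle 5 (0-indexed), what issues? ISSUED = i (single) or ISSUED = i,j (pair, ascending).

ISSUED = 7

c0: i0+i1 xor ld  dual
c1: i2 or  WAW r5
c2: i3 add  RAW+WAW r5
c3: i4 add  RAW r5
c4: i5+i6 ld blt  dual
c5: i7 st  no-port MEM/MEM
c6: i8 ld  RAW+WAW r5
c7: i9 sll  tail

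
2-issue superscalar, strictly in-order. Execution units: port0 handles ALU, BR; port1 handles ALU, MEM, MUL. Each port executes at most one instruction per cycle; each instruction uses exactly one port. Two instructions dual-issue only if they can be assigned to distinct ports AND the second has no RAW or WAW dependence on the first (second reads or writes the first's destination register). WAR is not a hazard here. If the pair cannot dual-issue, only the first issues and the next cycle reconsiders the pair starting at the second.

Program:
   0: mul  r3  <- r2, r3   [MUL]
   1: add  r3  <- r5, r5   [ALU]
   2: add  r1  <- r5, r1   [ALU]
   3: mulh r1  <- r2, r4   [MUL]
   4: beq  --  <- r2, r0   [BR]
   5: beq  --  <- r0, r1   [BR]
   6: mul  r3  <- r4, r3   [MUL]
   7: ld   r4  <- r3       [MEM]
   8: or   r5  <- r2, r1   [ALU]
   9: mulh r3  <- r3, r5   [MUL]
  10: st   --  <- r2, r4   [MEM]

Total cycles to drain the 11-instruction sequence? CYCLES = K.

[0] i0  mul.MUL  -- WAW r3
[1] i1/i2  add.ALU;add.ALU  -- pair
[2] i3/i4  mulh.MUL;beq.BR  -- pair
[3] i5/i6  beq.BR;mul.MUL  -- pair
[4] i7/i8  ld.MEM;or.ALU  -- pair
[5] i9  mulh.MUL  -- no-port MUL/MEM
[6] i10  st.MEM  -- tail

CYCLES = 7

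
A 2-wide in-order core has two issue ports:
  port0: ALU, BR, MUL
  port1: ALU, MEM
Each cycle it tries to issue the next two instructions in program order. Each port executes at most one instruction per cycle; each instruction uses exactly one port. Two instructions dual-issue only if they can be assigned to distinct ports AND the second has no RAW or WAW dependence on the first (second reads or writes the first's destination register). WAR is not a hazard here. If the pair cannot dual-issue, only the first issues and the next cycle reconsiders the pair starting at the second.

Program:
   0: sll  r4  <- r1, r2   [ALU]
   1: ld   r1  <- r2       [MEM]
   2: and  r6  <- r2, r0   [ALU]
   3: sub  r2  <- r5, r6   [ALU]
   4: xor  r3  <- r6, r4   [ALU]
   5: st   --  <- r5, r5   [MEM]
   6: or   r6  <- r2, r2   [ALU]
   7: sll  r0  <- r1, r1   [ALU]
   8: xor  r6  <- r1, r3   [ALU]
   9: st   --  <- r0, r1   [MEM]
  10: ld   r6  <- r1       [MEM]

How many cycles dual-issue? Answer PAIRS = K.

[0] i0/i1  sll.ALU/ld.MEM  -- 2-wide
[1] i2  and.ALU  -- RAW r6
[2] i3/i4  sub.ALU/xor.ALU  -- 2-wide
[3] i5/i6  st.MEM/or.ALU  -- 2-wide
[4] i7/i8  sll.ALU/xor.ALU  -- 2-wide
[5] i9  st.MEM  -- no-port MEM/MEM
[6] i10  ld.MEM  -- tail

PAIRS = 4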